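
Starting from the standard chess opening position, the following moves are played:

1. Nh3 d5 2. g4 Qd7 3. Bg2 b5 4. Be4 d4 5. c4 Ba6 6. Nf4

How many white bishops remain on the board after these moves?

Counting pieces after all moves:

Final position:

  a b c d e f g h
  ─────────────────
8│♜ ♞ · · ♚ ♝ ♞ ♜│8
7│♟ · ♟ ♛ ♟ ♟ ♟ ♟│7
6│♝ · · · · · · ·│6
5│· ♟ · · · · · ·│5
4│· · ♙ ♟ ♗ ♘ ♙ ·│4
3│· · · · · · · ·│3
2│♙ ♙ · ♙ ♙ ♙ · ♙│2
1│♖ ♘ ♗ ♕ ♔ · · ♖│1
  ─────────────────
  a b c d e f g h


2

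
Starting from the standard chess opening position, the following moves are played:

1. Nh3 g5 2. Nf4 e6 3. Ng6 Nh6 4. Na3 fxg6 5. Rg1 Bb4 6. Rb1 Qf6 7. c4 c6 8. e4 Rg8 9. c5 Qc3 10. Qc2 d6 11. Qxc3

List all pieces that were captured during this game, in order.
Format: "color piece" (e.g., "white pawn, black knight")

Tracking captures:
  fxg6: captured white knight
  Qxc3: captured black queen

white knight, black queen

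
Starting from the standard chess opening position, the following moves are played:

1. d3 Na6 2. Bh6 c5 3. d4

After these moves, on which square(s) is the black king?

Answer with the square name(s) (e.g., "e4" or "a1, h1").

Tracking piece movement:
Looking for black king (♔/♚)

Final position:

  a b c d e f g h
  ─────────────────
8│♜ · ♝ ♛ ♚ ♝ ♞ ♜│8
7│♟ ♟ · ♟ ♟ ♟ ♟ ♟│7
6│♞ · · · · · · ♗│6
5│· · ♟ · · · · ·│5
4│· · · ♙ · · · ·│4
3│· · · · · · · ·│3
2│♙ ♙ ♙ · ♙ ♙ ♙ ♙│2
1│♖ ♘ · ♕ ♔ ♗ ♘ ♖│1
  ─────────────────
  a b c d e f g h


e8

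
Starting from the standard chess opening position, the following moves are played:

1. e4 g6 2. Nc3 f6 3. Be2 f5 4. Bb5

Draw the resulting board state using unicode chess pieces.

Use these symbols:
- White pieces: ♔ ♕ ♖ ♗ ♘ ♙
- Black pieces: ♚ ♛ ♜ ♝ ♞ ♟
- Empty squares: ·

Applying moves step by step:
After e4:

♜ ♞ ♝ ♛ ♚ ♝ ♞ ♜
♟ ♟ ♟ ♟ ♟ ♟ ♟ ♟
· · · · · · · ·
· · · · · · · ·
· · · · ♙ · · ·
· · · · · · · ·
♙ ♙ ♙ ♙ · ♙ ♙ ♙
♖ ♘ ♗ ♕ ♔ ♗ ♘ ♖


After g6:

♜ ♞ ♝ ♛ ♚ ♝ ♞ ♜
♟ ♟ ♟ ♟ ♟ ♟ · ♟
· · · · · · ♟ ·
· · · · · · · ·
· · · · ♙ · · ·
· · · · · · · ·
♙ ♙ ♙ ♙ · ♙ ♙ ♙
♖ ♘ ♗ ♕ ♔ ♗ ♘ ♖


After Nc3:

♜ ♞ ♝ ♛ ♚ ♝ ♞ ♜
♟ ♟ ♟ ♟ ♟ ♟ · ♟
· · · · · · ♟ ·
· · · · · · · ·
· · · · ♙ · · ·
· · ♘ · · · · ·
♙ ♙ ♙ ♙ · ♙ ♙ ♙
♖ · ♗ ♕ ♔ ♗ ♘ ♖


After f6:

♜ ♞ ♝ ♛ ♚ ♝ ♞ ♜
♟ ♟ ♟ ♟ ♟ · · ♟
· · · · · ♟ ♟ ·
· · · · · · · ·
· · · · ♙ · · ·
· · ♘ · · · · ·
♙ ♙ ♙ ♙ · ♙ ♙ ♙
♖ · ♗ ♕ ♔ ♗ ♘ ♖


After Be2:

♜ ♞ ♝ ♛ ♚ ♝ ♞ ♜
♟ ♟ ♟ ♟ ♟ · · ♟
· · · · · ♟ ♟ ·
· · · · · · · ·
· · · · ♙ · · ·
· · ♘ · · · · ·
♙ ♙ ♙ ♙ ♗ ♙ ♙ ♙
♖ · ♗ ♕ ♔ · ♘ ♖


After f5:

♜ ♞ ♝ ♛ ♚ ♝ ♞ ♜
♟ ♟ ♟ ♟ ♟ · · ♟
· · · · · · ♟ ·
· · · · · ♟ · ·
· · · · ♙ · · ·
· · ♘ · · · · ·
♙ ♙ ♙ ♙ ♗ ♙ ♙ ♙
♖ · ♗ ♕ ♔ · ♘ ♖


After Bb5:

♜ ♞ ♝ ♛ ♚ ♝ ♞ ♜
♟ ♟ ♟ ♟ ♟ · · ♟
· · · · · · ♟ ·
· ♗ · · · ♟ · ·
· · · · ♙ · · ·
· · ♘ · · · · ·
♙ ♙ ♙ ♙ · ♙ ♙ ♙
♖ · ♗ ♕ ♔ · ♘ ♖



  a b c d e f g h
  ─────────────────
8│♜ ♞ ♝ ♛ ♚ ♝ ♞ ♜│8
7│♟ ♟ ♟ ♟ ♟ · · ♟│7
6│· · · · · · ♟ ·│6
5│· ♗ · · · ♟ · ·│5
4│· · · · ♙ · · ·│4
3│· · ♘ · · · · ·│3
2│♙ ♙ ♙ ♙ · ♙ ♙ ♙│2
1│♖ · ♗ ♕ ♔ · ♘ ♖│1
  ─────────────────
  a b c d e f g h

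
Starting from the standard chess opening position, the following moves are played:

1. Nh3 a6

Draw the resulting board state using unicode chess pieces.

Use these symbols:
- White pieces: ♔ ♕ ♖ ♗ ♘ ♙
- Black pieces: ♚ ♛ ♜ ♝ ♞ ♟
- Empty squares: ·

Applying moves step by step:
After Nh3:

♜ ♞ ♝ ♛ ♚ ♝ ♞ ♜
♟ ♟ ♟ ♟ ♟ ♟ ♟ ♟
· · · · · · · ·
· · · · · · · ·
· · · · · · · ·
· · · · · · · ♘
♙ ♙ ♙ ♙ ♙ ♙ ♙ ♙
♖ ♘ ♗ ♕ ♔ ♗ · ♖


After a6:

♜ ♞ ♝ ♛ ♚ ♝ ♞ ♜
· ♟ ♟ ♟ ♟ ♟ ♟ ♟
♟ · · · · · · ·
· · · · · · · ·
· · · · · · · ·
· · · · · · · ♘
♙ ♙ ♙ ♙ ♙ ♙ ♙ ♙
♖ ♘ ♗ ♕ ♔ ♗ · ♖



  a b c d e f g h
  ─────────────────
8│♜ ♞ ♝ ♛ ♚ ♝ ♞ ♜│8
7│· ♟ ♟ ♟ ♟ ♟ ♟ ♟│7
6│♟ · · · · · · ·│6
5│· · · · · · · ·│5
4│· · · · · · · ·│4
3│· · · · · · · ♘│3
2│♙ ♙ ♙ ♙ ♙ ♙ ♙ ♙│2
1│♖ ♘ ♗ ♕ ♔ ♗ · ♖│1
  ─────────────────
  a b c d e f g h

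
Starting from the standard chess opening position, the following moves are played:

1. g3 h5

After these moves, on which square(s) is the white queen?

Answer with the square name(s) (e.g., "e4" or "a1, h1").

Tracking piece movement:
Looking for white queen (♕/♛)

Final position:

  a b c d e f g h
  ─────────────────
8│♜ ♞ ♝ ♛ ♚ ♝ ♞ ♜│8
7│♟ ♟ ♟ ♟ ♟ ♟ ♟ ·│7
6│· · · · · · · ·│6
5│· · · · · · · ♟│5
4│· · · · · · · ·│4
3│· · · · · · ♙ ·│3
2│♙ ♙ ♙ ♙ ♙ ♙ · ♙│2
1│♖ ♘ ♗ ♕ ♔ ♗ ♘ ♖│1
  ─────────────────
  a b c d e f g h


d1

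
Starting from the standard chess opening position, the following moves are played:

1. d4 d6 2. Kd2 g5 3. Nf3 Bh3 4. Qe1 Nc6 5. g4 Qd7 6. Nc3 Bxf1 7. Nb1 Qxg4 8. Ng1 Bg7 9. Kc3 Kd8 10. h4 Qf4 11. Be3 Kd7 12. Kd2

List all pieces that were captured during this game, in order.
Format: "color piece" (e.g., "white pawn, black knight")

Tracking captures:
  Bxf1: captured white bishop
  Qxg4: captured white pawn

white bishop, white pawn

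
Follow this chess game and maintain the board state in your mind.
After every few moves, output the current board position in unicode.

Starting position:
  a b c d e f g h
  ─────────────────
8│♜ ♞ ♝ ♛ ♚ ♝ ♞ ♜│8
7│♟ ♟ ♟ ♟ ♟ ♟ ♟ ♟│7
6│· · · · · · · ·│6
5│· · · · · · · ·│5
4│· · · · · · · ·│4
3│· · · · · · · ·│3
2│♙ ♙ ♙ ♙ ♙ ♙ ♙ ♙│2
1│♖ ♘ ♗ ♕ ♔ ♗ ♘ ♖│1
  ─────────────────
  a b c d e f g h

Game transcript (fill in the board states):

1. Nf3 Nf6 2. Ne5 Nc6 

  a b c d e f g h
  ─────────────────
8│♜ · ♝ ♛ ♚ ♝ · ♜│8
7│♟ ♟ ♟ ♟ ♟ ♟ ♟ ♟│7
6│· · ♞ · · ♞ · ·│6
5│· · · · ♘ · · ·│5
4│· · · · · · · ·│4
3│· · · · · · · ·│3
2│♙ ♙ ♙ ♙ ♙ ♙ ♙ ♙│2
1│♖ ♘ ♗ ♕ ♔ ♗ · ♖│1
  ─────────────────
  a b c d e f g h

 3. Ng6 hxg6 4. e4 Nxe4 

  a b c d e f g h
  ─────────────────
8│♜ · ♝ ♛ ♚ ♝ · ♜│8
7│♟ ♟ ♟ ♟ ♟ ♟ ♟ ·│7
6│· · ♞ · · · ♟ ·│6
5│· · · · · · · ·│5
4│· · · · ♞ · · ·│4
3│· · · · · · · ·│3
2│♙ ♙ ♙ ♙ · ♙ ♙ ♙│2
1│♖ ♘ ♗ ♕ ♔ ♗ · ♖│1
  ─────────────────
  a b c d e f g h

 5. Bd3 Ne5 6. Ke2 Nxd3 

  a b c d e f g h
  ─────────────────
8│♜ · ♝ ♛ ♚ ♝ · ♜│8
7│♟ ♟ ♟ ♟ ♟ ♟ ♟ ·│7
6│· · · · · · ♟ ·│6
5│· · · · · · · ·│5
4│· · · · ♞ · · ·│4
3│· · · ♞ · · · ·│3
2│♙ ♙ ♙ ♙ ♔ ♙ ♙ ♙│2
1│♖ ♘ ♗ ♕ · · · ♖│1
  ─────────────────
  a b c d e f g h

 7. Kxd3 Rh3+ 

  a b c d e f g h
  ─────────────────
8│♜ · ♝ ♛ ♚ ♝ · ·│8
7│♟ ♟ ♟ ♟ ♟ ♟ ♟ ·│7
6│· · · · · · ♟ ·│6
5│· · · · · · · ·│5
4│· · · · ♞ · · ·│4
3│· · · ♔ · · · ♜│3
2│♙ ♙ ♙ ♙ · ♙ ♙ ♙│2
1│♖ ♘ ♗ ♕ · · · ♖│1
  ─────────────────
  a b c d e f g h


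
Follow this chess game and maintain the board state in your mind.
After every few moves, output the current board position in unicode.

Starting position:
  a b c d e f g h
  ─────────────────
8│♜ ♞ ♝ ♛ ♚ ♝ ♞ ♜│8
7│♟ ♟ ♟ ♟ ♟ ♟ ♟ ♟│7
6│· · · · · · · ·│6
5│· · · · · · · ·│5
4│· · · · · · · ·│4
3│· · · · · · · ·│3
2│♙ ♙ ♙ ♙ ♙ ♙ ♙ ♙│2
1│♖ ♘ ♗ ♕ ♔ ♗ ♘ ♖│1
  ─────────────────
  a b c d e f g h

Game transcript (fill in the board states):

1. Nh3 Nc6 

  a b c d e f g h
  ─────────────────
8│♜ · ♝ ♛ ♚ ♝ ♞ ♜│8
7│♟ ♟ ♟ ♟ ♟ ♟ ♟ ♟│7
6│· · ♞ · · · · ·│6
5│· · · · · · · ·│5
4│· · · · · · · ·│4
3│· · · · · · · ♘│3
2│♙ ♙ ♙ ♙ ♙ ♙ ♙ ♙│2
1│♖ ♘ ♗ ♕ ♔ ♗ · ♖│1
  ─────────────────
  a b c d e f g h

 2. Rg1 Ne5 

  a b c d e f g h
  ─────────────────
8│♜ · ♝ ♛ ♚ ♝ ♞ ♜│8
7│♟ ♟ ♟ ♟ ♟ ♟ ♟ ♟│7
6│· · · · · · · ·│6
5│· · · · ♞ · · ·│5
4│· · · · · · · ·│4
3│· · · · · · · ♘│3
2│♙ ♙ ♙ ♙ ♙ ♙ ♙ ♙│2
1│♖ ♘ ♗ ♕ ♔ ♗ ♖ ·│1
  ─────────────────
  a b c d e f g h

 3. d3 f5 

  a b c d e f g h
  ─────────────────
8│♜ · ♝ ♛ ♚ ♝ ♞ ♜│8
7│♟ ♟ ♟ ♟ ♟ · ♟ ♟│7
6│· · · · · · · ·│6
5│· · · · ♞ ♟ · ·│5
4│· · · · · · · ·│4
3│· · · ♙ · · · ♘│3
2│♙ ♙ ♙ · ♙ ♙ ♙ ♙│2
1│♖ ♘ ♗ ♕ ♔ ♗ ♖ ·│1
  ─────────────────
  a b c d e f g h

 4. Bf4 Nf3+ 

  a b c d e f g h
  ─────────────────
8│♜ · ♝ ♛ ♚ ♝ ♞ ♜│8
7│♟ ♟ ♟ ♟ ♟ · ♟ ♟│7
6│· · · · · · · ·│6
5│· · · · · ♟ · ·│5
4│· · · · · ♗ · ·│4
3│· · · ♙ · ♞ · ♘│3
2│♙ ♙ ♙ · ♙ ♙ ♙ ♙│2
1│♖ ♘ · ♕ ♔ ♗ ♖ ·│1
  ─────────────────
  a b c d e f g h

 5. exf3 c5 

  a b c d e f g h
  ─────────────────
8│♜ · ♝ ♛ ♚ ♝ ♞ ♜│8
7│♟ ♟ · ♟ ♟ · ♟ ♟│7
6│· · · · · · · ·│6
5│· · ♟ · · ♟ · ·│5
4│· · · · · ♗ · ·│4
3│· · · ♙ · ♙ · ♘│3
2│♙ ♙ ♙ · · ♙ ♙ ♙│2
1│♖ ♘ · ♕ ♔ ♗ ♖ ·│1
  ─────────────────
  a b c d e f g h



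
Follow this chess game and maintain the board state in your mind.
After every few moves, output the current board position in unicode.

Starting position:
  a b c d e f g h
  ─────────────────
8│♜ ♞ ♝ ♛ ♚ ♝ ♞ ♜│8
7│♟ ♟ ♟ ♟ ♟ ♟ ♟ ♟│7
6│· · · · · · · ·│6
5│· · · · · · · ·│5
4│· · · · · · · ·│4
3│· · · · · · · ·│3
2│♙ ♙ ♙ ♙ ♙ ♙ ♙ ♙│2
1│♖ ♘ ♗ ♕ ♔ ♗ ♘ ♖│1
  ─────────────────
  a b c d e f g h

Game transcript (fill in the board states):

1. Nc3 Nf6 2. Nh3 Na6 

  a b c d e f g h
  ─────────────────
8│♜ · ♝ ♛ ♚ ♝ · ♜│8
7│♟ ♟ ♟ ♟ ♟ ♟ ♟ ♟│7
6│♞ · · · · ♞ · ·│6
5│· · · · · · · ·│5
4│· · · · · · · ·│4
3│· · ♘ · · · · ♘│3
2│♙ ♙ ♙ ♙ ♙ ♙ ♙ ♙│2
1│♖ · ♗ ♕ ♔ ♗ · ♖│1
  ─────────────────
  a b c d e f g h

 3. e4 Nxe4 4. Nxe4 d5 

  a b c d e f g h
  ─────────────────
8│♜ · ♝ ♛ ♚ ♝ · ♜│8
7│♟ ♟ ♟ · ♟ ♟ ♟ ♟│7
6│♞ · · · · · · ·│6
5│· · · ♟ · · · ·│5
4│· · · · ♘ · · ·│4
3│· · · · · · · ♘│3
2│♙ ♙ ♙ ♙ · ♙ ♙ ♙│2
1│♖ · ♗ ♕ ♔ ♗ · ♖│1
  ─────────────────
  a b c d e f g h

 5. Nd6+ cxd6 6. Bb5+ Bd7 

  a b c d e f g h
  ─────────────────
8│♜ · · ♛ ♚ ♝ · ♜│8
7│♟ ♟ · ♝ ♟ ♟ ♟ ♟│7
6│♞ · · ♟ · · · ·│6
5│· ♗ · ♟ · · · ·│5
4│· · · · · · · ·│4
3│· · · · · · · ♘│3
2│♙ ♙ ♙ ♙ · ♙ ♙ ♙│2
1│♖ · ♗ ♕ ♔ · · ♖│1
  ─────────────────
  a b c d e f g h

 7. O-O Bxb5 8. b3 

  a b c d e f g h
  ─────────────────
8│♜ · · ♛ ♚ ♝ · ♜│8
7│♟ ♟ · · ♟ ♟ ♟ ♟│7
6│♞ · · ♟ · · · ·│6
5│· ♝ · ♟ · · · ·│5
4│· · · · · · · ·│4
3│· ♙ · · · · · ♘│3
2│♙ · ♙ ♙ · ♙ ♙ ♙│2
1│♖ · ♗ ♕ · ♖ ♔ ·│1
  ─────────────────
  a b c d e f g h


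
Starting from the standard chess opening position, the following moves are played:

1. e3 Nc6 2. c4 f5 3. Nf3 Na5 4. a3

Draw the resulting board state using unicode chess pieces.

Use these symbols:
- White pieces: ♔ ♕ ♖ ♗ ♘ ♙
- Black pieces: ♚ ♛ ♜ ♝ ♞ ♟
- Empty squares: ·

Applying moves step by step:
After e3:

♜ ♞ ♝ ♛ ♚ ♝ ♞ ♜
♟ ♟ ♟ ♟ ♟ ♟ ♟ ♟
· · · · · · · ·
· · · · · · · ·
· · · · · · · ·
· · · · ♙ · · ·
♙ ♙ ♙ ♙ · ♙ ♙ ♙
♖ ♘ ♗ ♕ ♔ ♗ ♘ ♖


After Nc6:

♜ · ♝ ♛ ♚ ♝ ♞ ♜
♟ ♟ ♟ ♟ ♟ ♟ ♟ ♟
· · ♞ · · · · ·
· · · · · · · ·
· · · · · · · ·
· · · · ♙ · · ·
♙ ♙ ♙ ♙ · ♙ ♙ ♙
♖ ♘ ♗ ♕ ♔ ♗ ♘ ♖


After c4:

♜ · ♝ ♛ ♚ ♝ ♞ ♜
♟ ♟ ♟ ♟ ♟ ♟ ♟ ♟
· · ♞ · · · · ·
· · · · · · · ·
· · ♙ · · · · ·
· · · · ♙ · · ·
♙ ♙ · ♙ · ♙ ♙ ♙
♖ ♘ ♗ ♕ ♔ ♗ ♘ ♖


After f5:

♜ · ♝ ♛ ♚ ♝ ♞ ♜
♟ ♟ ♟ ♟ ♟ · ♟ ♟
· · ♞ · · · · ·
· · · · · ♟ · ·
· · ♙ · · · · ·
· · · · ♙ · · ·
♙ ♙ · ♙ · ♙ ♙ ♙
♖ ♘ ♗ ♕ ♔ ♗ ♘ ♖


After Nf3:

♜ · ♝ ♛ ♚ ♝ ♞ ♜
♟ ♟ ♟ ♟ ♟ · ♟ ♟
· · ♞ · · · · ·
· · · · · ♟ · ·
· · ♙ · · · · ·
· · · · ♙ ♘ · ·
♙ ♙ · ♙ · ♙ ♙ ♙
♖ ♘ ♗ ♕ ♔ ♗ · ♖


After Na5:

♜ · ♝ ♛ ♚ ♝ ♞ ♜
♟ ♟ ♟ ♟ ♟ · ♟ ♟
· · · · · · · ·
♞ · · · · ♟ · ·
· · ♙ · · · · ·
· · · · ♙ ♘ · ·
♙ ♙ · ♙ · ♙ ♙ ♙
♖ ♘ ♗ ♕ ♔ ♗ · ♖


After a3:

♜ · ♝ ♛ ♚ ♝ ♞ ♜
♟ ♟ ♟ ♟ ♟ · ♟ ♟
· · · · · · · ·
♞ · · · · ♟ · ·
· · ♙ · · · · ·
♙ · · · ♙ ♘ · ·
· ♙ · ♙ · ♙ ♙ ♙
♖ ♘ ♗ ♕ ♔ ♗ · ♖



  a b c d e f g h
  ─────────────────
8│♜ · ♝ ♛ ♚ ♝ ♞ ♜│8
7│♟ ♟ ♟ ♟ ♟ · ♟ ♟│7
6│· · · · · · · ·│6
5│♞ · · · · ♟ · ·│5
4│· · ♙ · · · · ·│4
3│♙ · · · ♙ ♘ · ·│3
2│· ♙ · ♙ · ♙ ♙ ♙│2
1│♖ ♘ ♗ ♕ ♔ ♗ · ♖│1
  ─────────────────
  a b c d e f g h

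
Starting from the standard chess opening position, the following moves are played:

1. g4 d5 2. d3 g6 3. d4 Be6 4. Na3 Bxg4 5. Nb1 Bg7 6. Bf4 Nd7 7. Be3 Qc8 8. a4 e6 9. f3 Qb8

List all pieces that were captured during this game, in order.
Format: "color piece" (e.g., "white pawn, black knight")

Tracking captures:
  Bxg4: captured white pawn

white pawn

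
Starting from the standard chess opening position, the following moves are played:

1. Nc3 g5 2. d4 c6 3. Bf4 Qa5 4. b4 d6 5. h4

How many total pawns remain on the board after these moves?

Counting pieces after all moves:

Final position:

  a b c d e f g h
  ─────────────────
8│♜ ♞ ♝ · ♚ ♝ ♞ ♜│8
7│♟ ♟ · · ♟ ♟ · ♟│7
6│· · ♟ ♟ · · · ·│6
5│♛ · · · · · ♟ ·│5
4│· ♙ · ♙ · ♗ · ♙│4
3│· · ♘ · · · · ·│3
2│♙ · ♙ · ♙ ♙ ♙ ·│2
1│♖ · · ♕ ♔ ♗ ♘ ♖│1
  ─────────────────
  a b c d e f g h


16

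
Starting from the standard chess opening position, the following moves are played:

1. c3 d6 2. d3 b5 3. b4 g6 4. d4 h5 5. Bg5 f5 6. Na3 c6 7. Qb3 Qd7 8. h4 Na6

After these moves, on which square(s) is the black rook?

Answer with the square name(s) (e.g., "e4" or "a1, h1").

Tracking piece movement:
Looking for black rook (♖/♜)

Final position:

  a b c d e f g h
  ─────────────────
8│♜ · ♝ · ♚ ♝ ♞ ♜│8
7│♟ · · ♛ ♟ · · ·│7
6│♞ · ♟ ♟ · · ♟ ·│6
5│· ♟ · · · ♟ ♗ ♟│5
4│· ♙ · ♙ · · · ♙│4
3│♘ ♕ ♙ · · · · ·│3
2│♙ · · · ♙ ♙ ♙ ·│2
1│♖ · · · ♔ ♗ ♘ ♖│1
  ─────────────────
  a b c d e f g h


a8, h8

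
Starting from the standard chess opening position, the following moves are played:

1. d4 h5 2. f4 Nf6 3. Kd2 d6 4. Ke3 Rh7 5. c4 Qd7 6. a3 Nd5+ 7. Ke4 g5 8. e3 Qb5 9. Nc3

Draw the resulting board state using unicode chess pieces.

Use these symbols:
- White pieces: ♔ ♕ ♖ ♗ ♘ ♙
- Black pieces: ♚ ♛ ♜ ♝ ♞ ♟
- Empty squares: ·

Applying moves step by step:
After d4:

♜ ♞ ♝ ♛ ♚ ♝ ♞ ♜
♟ ♟ ♟ ♟ ♟ ♟ ♟ ♟
· · · · · · · ·
· · · · · · · ·
· · · ♙ · · · ·
· · · · · · · ·
♙ ♙ ♙ · ♙ ♙ ♙ ♙
♖ ♘ ♗ ♕ ♔ ♗ ♘ ♖


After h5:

♜ ♞ ♝ ♛ ♚ ♝ ♞ ♜
♟ ♟ ♟ ♟ ♟ ♟ ♟ ·
· · · · · · · ·
· · · · · · · ♟
· · · ♙ · · · ·
· · · · · · · ·
♙ ♙ ♙ · ♙ ♙ ♙ ♙
♖ ♘ ♗ ♕ ♔ ♗ ♘ ♖


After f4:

♜ ♞ ♝ ♛ ♚ ♝ ♞ ♜
♟ ♟ ♟ ♟ ♟ ♟ ♟ ·
· · · · · · · ·
· · · · · · · ♟
· · · ♙ · ♙ · ·
· · · · · · · ·
♙ ♙ ♙ · ♙ · ♙ ♙
♖ ♘ ♗ ♕ ♔ ♗ ♘ ♖


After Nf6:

♜ ♞ ♝ ♛ ♚ ♝ · ♜
♟ ♟ ♟ ♟ ♟ ♟ ♟ ·
· · · · · ♞ · ·
· · · · · · · ♟
· · · ♙ · ♙ · ·
· · · · · · · ·
♙ ♙ ♙ · ♙ · ♙ ♙
♖ ♘ ♗ ♕ ♔ ♗ ♘ ♖


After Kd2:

♜ ♞ ♝ ♛ ♚ ♝ · ♜
♟ ♟ ♟ ♟ ♟ ♟ ♟ ·
· · · · · ♞ · ·
· · · · · · · ♟
· · · ♙ · ♙ · ·
· · · · · · · ·
♙ ♙ ♙ ♔ ♙ · ♙ ♙
♖ ♘ ♗ ♕ · ♗ ♘ ♖


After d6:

♜ ♞ ♝ ♛ ♚ ♝ · ♜
♟ ♟ ♟ · ♟ ♟ ♟ ·
· · · ♟ · ♞ · ·
· · · · · · · ♟
· · · ♙ · ♙ · ·
· · · · · · · ·
♙ ♙ ♙ ♔ ♙ · ♙ ♙
♖ ♘ ♗ ♕ · ♗ ♘ ♖


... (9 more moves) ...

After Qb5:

♜ ♞ ♝ · ♚ ♝ · ·
♟ ♟ ♟ · ♟ ♟ · ♜
· · · ♟ · · · ·
· ♛ · ♞ · · ♟ ♟
· · ♙ ♙ ♔ ♙ · ·
♙ · · · ♙ · · ·
· ♙ · · · · ♙ ♙
♖ ♘ ♗ ♕ · ♗ ♘ ♖


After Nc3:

♜ ♞ ♝ · ♚ ♝ · ·
♟ ♟ ♟ · ♟ ♟ · ♜
· · · ♟ · · · ·
· ♛ · ♞ · · ♟ ♟
· · ♙ ♙ ♔ ♙ · ·
♙ · ♘ · ♙ · · ·
· ♙ · · · · ♙ ♙
♖ · ♗ ♕ · ♗ ♘ ♖



  a b c d e f g h
  ─────────────────
8│♜ ♞ ♝ · ♚ ♝ · ·│8
7│♟ ♟ ♟ · ♟ ♟ · ♜│7
6│· · · ♟ · · · ·│6
5│· ♛ · ♞ · · ♟ ♟│5
4│· · ♙ ♙ ♔ ♙ · ·│4
3│♙ · ♘ · ♙ · · ·│3
2│· ♙ · · · · ♙ ♙│2
1│♖ · ♗ ♕ · ♗ ♘ ♖│1
  ─────────────────
  a b c d e f g h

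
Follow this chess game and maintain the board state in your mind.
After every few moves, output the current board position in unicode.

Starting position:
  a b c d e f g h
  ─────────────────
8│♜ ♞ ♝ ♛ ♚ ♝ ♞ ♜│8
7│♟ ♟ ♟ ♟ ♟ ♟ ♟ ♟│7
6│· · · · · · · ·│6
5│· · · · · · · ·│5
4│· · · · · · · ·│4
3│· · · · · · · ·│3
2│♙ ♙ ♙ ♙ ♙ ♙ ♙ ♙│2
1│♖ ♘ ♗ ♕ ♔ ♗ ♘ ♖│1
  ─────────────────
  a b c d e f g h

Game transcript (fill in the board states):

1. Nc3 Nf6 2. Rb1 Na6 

  a b c d e f g h
  ─────────────────
8│♜ · ♝ ♛ ♚ ♝ · ♜│8
7│♟ ♟ ♟ ♟ ♟ ♟ ♟ ♟│7
6│♞ · · · · ♞ · ·│6
5│· · · · · · · ·│5
4│· · · · · · · ·│4
3│· · ♘ · · · · ·│3
2│♙ ♙ ♙ ♙ ♙ ♙ ♙ ♙│2
1│· ♖ ♗ ♕ ♔ ♗ ♘ ♖│1
  ─────────────────
  a b c d e f g h

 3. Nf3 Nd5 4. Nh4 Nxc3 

  a b c d e f g h
  ─────────────────
8│♜ · ♝ ♛ ♚ ♝ · ♜│8
7│♟ ♟ ♟ ♟ ♟ ♟ ♟ ♟│7
6│♞ · · · · · · ·│6
5│· · · · · · · ·│5
4│· · · · · · · ♘│4
3│· · ♞ · · · · ·│3
2│♙ ♙ ♙ ♙ ♙ ♙ ♙ ♙│2
1│· ♖ ♗ ♕ ♔ ♗ · ♖│1
  ─────────────────
  a b c d e f g h

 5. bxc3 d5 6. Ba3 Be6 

  a b c d e f g h
  ─────────────────
8│♜ · · ♛ ♚ ♝ · ♜│8
7│♟ ♟ ♟ · ♟ ♟ ♟ ♟│7
6│♞ · · · ♝ · · ·│6
5│· · · ♟ · · · ·│5
4│· · · · · · · ♘│4
3│♗ · ♙ · · · · ·│3
2│♙ · ♙ ♙ ♙ ♙ ♙ ♙│2
1│· ♖ · ♕ ♔ ♗ · ♖│1
  ─────────────────
  a b c d e f g h

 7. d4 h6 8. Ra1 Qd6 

  a b c d e f g h
  ─────────────────
8│♜ · · · ♚ ♝ · ♜│8
7│♟ ♟ ♟ · ♟ ♟ ♟ ·│7
6│♞ · · ♛ ♝ · · ♟│6
5│· · · ♟ · · · ·│5
4│· · · ♙ · · · ♘│4
3│♗ · ♙ · · · · ·│3
2│♙ · ♙ · ♙ ♙ ♙ ♙│2
1│♖ · · ♕ ♔ ♗ · ♖│1
  ─────────────────
  a b c d e f g h

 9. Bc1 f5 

  a b c d e f g h
  ─────────────────
8│♜ · · · ♚ ♝ · ♜│8
7│♟ ♟ ♟ · ♟ · ♟ ·│7
6│♞ · · ♛ ♝ · · ♟│6
5│· · · ♟ · ♟ · ·│5
4│· · · ♙ · · · ♘│4
3│· · ♙ · · · · ·│3
2│♙ · ♙ · ♙ ♙ ♙ ♙│2
1│♖ · ♗ ♕ ♔ ♗ · ♖│1
  ─────────────────
  a b c d e f g h


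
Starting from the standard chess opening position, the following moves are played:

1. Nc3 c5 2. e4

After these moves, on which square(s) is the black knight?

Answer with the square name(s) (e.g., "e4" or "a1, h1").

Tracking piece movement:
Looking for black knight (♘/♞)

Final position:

  a b c d e f g h
  ─────────────────
8│♜ ♞ ♝ ♛ ♚ ♝ ♞ ♜│8
7│♟ ♟ · ♟ ♟ ♟ ♟ ♟│7
6│· · · · · · · ·│6
5│· · ♟ · · · · ·│5
4│· · · · ♙ · · ·│4
3│· · ♘ · · · · ·│3
2│♙ ♙ ♙ ♙ · ♙ ♙ ♙│2
1│♖ · ♗ ♕ ♔ ♗ ♘ ♖│1
  ─────────────────
  a b c d e f g h


b8, g8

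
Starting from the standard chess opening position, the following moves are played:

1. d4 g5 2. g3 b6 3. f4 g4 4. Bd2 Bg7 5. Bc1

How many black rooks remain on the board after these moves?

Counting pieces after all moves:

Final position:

  a b c d e f g h
  ─────────────────
8│♜ ♞ ♝ ♛ ♚ · ♞ ♜│8
7│♟ · ♟ ♟ ♟ ♟ ♝ ♟│7
6│· ♟ · · · · · ·│6
5│· · · · · · · ·│5
4│· · · ♙ · ♙ ♟ ·│4
3│· · · · · · ♙ ·│3
2│♙ ♙ ♙ · ♙ · · ♙│2
1│♖ ♘ ♗ ♕ ♔ ♗ ♘ ♖│1
  ─────────────────
  a b c d e f g h


2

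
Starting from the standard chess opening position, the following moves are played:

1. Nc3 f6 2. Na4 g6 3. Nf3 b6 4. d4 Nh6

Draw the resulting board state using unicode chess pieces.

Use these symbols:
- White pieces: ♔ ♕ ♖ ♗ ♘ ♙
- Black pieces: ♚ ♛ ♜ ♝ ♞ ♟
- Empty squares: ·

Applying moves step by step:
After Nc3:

♜ ♞ ♝ ♛ ♚ ♝ ♞ ♜
♟ ♟ ♟ ♟ ♟ ♟ ♟ ♟
· · · · · · · ·
· · · · · · · ·
· · · · · · · ·
· · ♘ · · · · ·
♙ ♙ ♙ ♙ ♙ ♙ ♙ ♙
♖ · ♗ ♕ ♔ ♗ ♘ ♖


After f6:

♜ ♞ ♝ ♛ ♚ ♝ ♞ ♜
♟ ♟ ♟ ♟ ♟ · ♟ ♟
· · · · · ♟ · ·
· · · · · · · ·
· · · · · · · ·
· · ♘ · · · · ·
♙ ♙ ♙ ♙ ♙ ♙ ♙ ♙
♖ · ♗ ♕ ♔ ♗ ♘ ♖


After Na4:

♜ ♞ ♝ ♛ ♚ ♝ ♞ ♜
♟ ♟ ♟ ♟ ♟ · ♟ ♟
· · · · · ♟ · ·
· · · · · · · ·
♘ · · · · · · ·
· · · · · · · ·
♙ ♙ ♙ ♙ ♙ ♙ ♙ ♙
♖ · ♗ ♕ ♔ ♗ ♘ ♖


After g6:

♜ ♞ ♝ ♛ ♚ ♝ ♞ ♜
♟ ♟ ♟ ♟ ♟ · · ♟
· · · · · ♟ ♟ ·
· · · · · · · ·
♘ · · · · · · ·
· · · · · · · ·
♙ ♙ ♙ ♙ ♙ ♙ ♙ ♙
♖ · ♗ ♕ ♔ ♗ ♘ ♖


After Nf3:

♜ ♞ ♝ ♛ ♚ ♝ ♞ ♜
♟ ♟ ♟ ♟ ♟ · · ♟
· · · · · ♟ ♟ ·
· · · · · · · ·
♘ · · · · · · ·
· · · · · ♘ · ·
♙ ♙ ♙ ♙ ♙ ♙ ♙ ♙
♖ · ♗ ♕ ♔ ♗ · ♖


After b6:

♜ ♞ ♝ ♛ ♚ ♝ ♞ ♜
♟ · ♟ ♟ ♟ · · ♟
· ♟ · · · ♟ ♟ ·
· · · · · · · ·
♘ · · · · · · ·
· · · · · ♘ · ·
♙ ♙ ♙ ♙ ♙ ♙ ♙ ♙
♖ · ♗ ♕ ♔ ♗ · ♖


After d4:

♜ ♞ ♝ ♛ ♚ ♝ ♞ ♜
♟ · ♟ ♟ ♟ · · ♟
· ♟ · · · ♟ ♟ ·
· · · · · · · ·
♘ · · ♙ · · · ·
· · · · · ♘ · ·
♙ ♙ ♙ · ♙ ♙ ♙ ♙
♖ · ♗ ♕ ♔ ♗ · ♖


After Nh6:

♜ ♞ ♝ ♛ ♚ ♝ · ♜
♟ · ♟ ♟ ♟ · · ♟
· ♟ · · · ♟ ♟ ♞
· · · · · · · ·
♘ · · ♙ · · · ·
· · · · · ♘ · ·
♙ ♙ ♙ · ♙ ♙ ♙ ♙
♖ · ♗ ♕ ♔ ♗ · ♖



  a b c d e f g h
  ─────────────────
8│♜ ♞ ♝ ♛ ♚ ♝ · ♜│8
7│♟ · ♟ ♟ ♟ · · ♟│7
6│· ♟ · · · ♟ ♟ ♞│6
5│· · · · · · · ·│5
4│♘ · · ♙ · · · ·│4
3│· · · · · ♘ · ·│3
2│♙ ♙ ♙ · ♙ ♙ ♙ ♙│2
1│♖ · ♗ ♕ ♔ ♗ · ♖│1
  ─────────────────
  a b c d e f g h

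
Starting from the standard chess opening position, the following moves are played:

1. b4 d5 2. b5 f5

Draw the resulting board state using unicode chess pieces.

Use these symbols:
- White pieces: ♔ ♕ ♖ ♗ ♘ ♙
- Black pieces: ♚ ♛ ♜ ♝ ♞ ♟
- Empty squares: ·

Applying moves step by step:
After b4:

♜ ♞ ♝ ♛ ♚ ♝ ♞ ♜
♟ ♟ ♟ ♟ ♟ ♟ ♟ ♟
· · · · · · · ·
· · · · · · · ·
· ♙ · · · · · ·
· · · · · · · ·
♙ · ♙ ♙ ♙ ♙ ♙ ♙
♖ ♘ ♗ ♕ ♔ ♗ ♘ ♖


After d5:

♜ ♞ ♝ ♛ ♚ ♝ ♞ ♜
♟ ♟ ♟ · ♟ ♟ ♟ ♟
· · · · · · · ·
· · · ♟ · · · ·
· ♙ · · · · · ·
· · · · · · · ·
♙ · ♙ ♙ ♙ ♙ ♙ ♙
♖ ♘ ♗ ♕ ♔ ♗ ♘ ♖


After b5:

♜ ♞ ♝ ♛ ♚ ♝ ♞ ♜
♟ ♟ ♟ · ♟ ♟ ♟ ♟
· · · · · · · ·
· ♙ · ♟ · · · ·
· · · · · · · ·
· · · · · · · ·
♙ · ♙ ♙ ♙ ♙ ♙ ♙
♖ ♘ ♗ ♕ ♔ ♗ ♘ ♖


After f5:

♜ ♞ ♝ ♛ ♚ ♝ ♞ ♜
♟ ♟ ♟ · ♟ · ♟ ♟
· · · · · · · ·
· ♙ · ♟ · ♟ · ·
· · · · · · · ·
· · · · · · · ·
♙ · ♙ ♙ ♙ ♙ ♙ ♙
♖ ♘ ♗ ♕ ♔ ♗ ♘ ♖



  a b c d e f g h
  ─────────────────
8│♜ ♞ ♝ ♛ ♚ ♝ ♞ ♜│8
7│♟ ♟ ♟ · ♟ · ♟ ♟│7
6│· · · · · · · ·│6
5│· ♙ · ♟ · ♟ · ·│5
4│· · · · · · · ·│4
3│· · · · · · · ·│3
2│♙ · ♙ ♙ ♙ ♙ ♙ ♙│2
1│♖ ♘ ♗ ♕ ♔ ♗ ♘ ♖│1
  ─────────────────
  a b c d e f g h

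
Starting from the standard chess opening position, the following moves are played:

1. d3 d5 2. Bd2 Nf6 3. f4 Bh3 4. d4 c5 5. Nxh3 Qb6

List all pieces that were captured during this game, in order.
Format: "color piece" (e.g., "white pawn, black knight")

Tracking captures:
  Nxh3: captured black bishop

black bishop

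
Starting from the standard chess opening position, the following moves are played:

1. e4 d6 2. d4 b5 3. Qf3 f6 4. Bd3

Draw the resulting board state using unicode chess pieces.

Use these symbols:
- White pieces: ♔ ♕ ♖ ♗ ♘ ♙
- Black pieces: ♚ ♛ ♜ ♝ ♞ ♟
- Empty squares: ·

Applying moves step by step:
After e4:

♜ ♞ ♝ ♛ ♚ ♝ ♞ ♜
♟ ♟ ♟ ♟ ♟ ♟ ♟ ♟
· · · · · · · ·
· · · · · · · ·
· · · · ♙ · · ·
· · · · · · · ·
♙ ♙ ♙ ♙ · ♙ ♙ ♙
♖ ♘ ♗ ♕ ♔ ♗ ♘ ♖


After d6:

♜ ♞ ♝ ♛ ♚ ♝ ♞ ♜
♟ ♟ ♟ · ♟ ♟ ♟ ♟
· · · ♟ · · · ·
· · · · · · · ·
· · · · ♙ · · ·
· · · · · · · ·
♙ ♙ ♙ ♙ · ♙ ♙ ♙
♖ ♘ ♗ ♕ ♔ ♗ ♘ ♖


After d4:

♜ ♞ ♝ ♛ ♚ ♝ ♞ ♜
♟ ♟ ♟ · ♟ ♟ ♟ ♟
· · · ♟ · · · ·
· · · · · · · ·
· · · ♙ ♙ · · ·
· · · · · · · ·
♙ ♙ ♙ · · ♙ ♙ ♙
♖ ♘ ♗ ♕ ♔ ♗ ♘ ♖


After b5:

♜ ♞ ♝ ♛ ♚ ♝ ♞ ♜
♟ · ♟ · ♟ ♟ ♟ ♟
· · · ♟ · · · ·
· ♟ · · · · · ·
· · · ♙ ♙ · · ·
· · · · · · · ·
♙ ♙ ♙ · · ♙ ♙ ♙
♖ ♘ ♗ ♕ ♔ ♗ ♘ ♖


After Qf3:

♜ ♞ ♝ ♛ ♚ ♝ ♞ ♜
♟ · ♟ · ♟ ♟ ♟ ♟
· · · ♟ · · · ·
· ♟ · · · · · ·
· · · ♙ ♙ · · ·
· · · · · ♕ · ·
♙ ♙ ♙ · · ♙ ♙ ♙
♖ ♘ ♗ · ♔ ♗ ♘ ♖


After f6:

♜ ♞ ♝ ♛ ♚ ♝ ♞ ♜
♟ · ♟ · ♟ · ♟ ♟
· · · ♟ · ♟ · ·
· ♟ · · · · · ·
· · · ♙ ♙ · · ·
· · · · · ♕ · ·
♙ ♙ ♙ · · ♙ ♙ ♙
♖ ♘ ♗ · ♔ ♗ ♘ ♖


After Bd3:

♜ ♞ ♝ ♛ ♚ ♝ ♞ ♜
♟ · ♟ · ♟ · ♟ ♟
· · · ♟ · ♟ · ·
· ♟ · · · · · ·
· · · ♙ ♙ · · ·
· · · ♗ · ♕ · ·
♙ ♙ ♙ · · ♙ ♙ ♙
♖ ♘ ♗ · ♔ · ♘ ♖



  a b c d e f g h
  ─────────────────
8│♜ ♞ ♝ ♛ ♚ ♝ ♞ ♜│8
7│♟ · ♟ · ♟ · ♟ ♟│7
6│· · · ♟ · ♟ · ·│6
5│· ♟ · · · · · ·│5
4│· · · ♙ ♙ · · ·│4
3│· · · ♗ · ♕ · ·│3
2│♙ ♙ ♙ · · ♙ ♙ ♙│2
1│♖ ♘ ♗ · ♔ · ♘ ♖│1
  ─────────────────
  a b c d e f g h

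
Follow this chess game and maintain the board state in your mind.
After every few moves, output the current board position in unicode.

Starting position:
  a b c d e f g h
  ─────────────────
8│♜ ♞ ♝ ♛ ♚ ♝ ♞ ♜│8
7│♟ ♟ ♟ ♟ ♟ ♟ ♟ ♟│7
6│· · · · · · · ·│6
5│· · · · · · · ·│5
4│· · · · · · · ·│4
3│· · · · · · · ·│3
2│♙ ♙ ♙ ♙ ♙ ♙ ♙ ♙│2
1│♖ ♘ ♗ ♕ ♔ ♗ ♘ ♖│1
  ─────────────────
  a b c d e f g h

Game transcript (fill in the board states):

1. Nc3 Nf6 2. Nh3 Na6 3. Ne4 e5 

  a b c d e f g h
  ─────────────────
8│♜ · ♝ ♛ ♚ ♝ · ♜│8
7│♟ ♟ ♟ ♟ · ♟ ♟ ♟│7
6│♞ · · · · ♞ · ·│6
5│· · · · ♟ · · ·│5
4│· · · · ♘ · · ·│4
3│· · · · · · · ♘│3
2│♙ ♙ ♙ ♙ ♙ ♙ ♙ ♙│2
1│♖ · ♗ ♕ ♔ ♗ · ♖│1
  ─────────────────
  a b c d e f g h

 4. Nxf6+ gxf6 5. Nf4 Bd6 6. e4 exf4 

  a b c d e f g h
  ─────────────────
8│♜ · ♝ ♛ ♚ · · ♜│8
7│♟ ♟ ♟ ♟ · ♟ · ♟│7
6│♞ · · ♝ · ♟ · ·│6
5│· · · · · · · ·│5
4│· · · · ♙ ♟ · ·│4
3│· · · · · · · ·│3
2│♙ ♙ ♙ ♙ · ♙ ♙ ♙│2
1│♖ · ♗ ♕ ♔ ♗ · ♖│1
  ─────────────────
  a b c d e f g h

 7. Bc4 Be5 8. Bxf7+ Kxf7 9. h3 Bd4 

  a b c d e f g h
  ─────────────────
8│♜ · ♝ ♛ · · · ♜│8
7│♟ ♟ ♟ ♟ · ♚ · ♟│7
6│♞ · · · · ♟ · ·│6
5│· · · · · · · ·│5
4│· · · ♝ ♙ ♟ · ·│4
3│· · · · · · · ♙│3
2│♙ ♙ ♙ ♙ · ♙ ♙ ·│2
1│♖ · ♗ ♕ ♔ · · ♖│1
  ─────────────────
  a b c d e f g h

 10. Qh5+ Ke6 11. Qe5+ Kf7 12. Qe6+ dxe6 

  a b c d e f g h
  ─────────────────
8│♜ · ♝ ♛ · · · ♜│8
7│♟ ♟ ♟ · · ♚ · ♟│7
6│♞ · · · ♟ ♟ · ·│6
5│· · · · · · · ·│5
4│· · · ♝ ♙ ♟ · ·│4
3│· · · · · · · ♙│3
2│♙ ♙ ♙ ♙ · ♙ ♙ ·│2
1│♖ · ♗ · ♔ · · ♖│1
  ─────────────────
  a b c d e f g h

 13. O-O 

  a b c d e f g h
  ─────────────────
8│♜ · ♝ ♛ · · · ♜│8
7│♟ ♟ ♟ · · ♚ · ♟│7
6│♞ · · · ♟ ♟ · ·│6
5│· · · · · · · ·│5
4│· · · ♝ ♙ ♟ · ·│4
3│· · · · · · · ♙│3
2│♙ ♙ ♙ ♙ · ♙ ♙ ·│2
1│♖ · ♗ · · ♖ ♔ ·│1
  ─────────────────
  a b c d e f g h


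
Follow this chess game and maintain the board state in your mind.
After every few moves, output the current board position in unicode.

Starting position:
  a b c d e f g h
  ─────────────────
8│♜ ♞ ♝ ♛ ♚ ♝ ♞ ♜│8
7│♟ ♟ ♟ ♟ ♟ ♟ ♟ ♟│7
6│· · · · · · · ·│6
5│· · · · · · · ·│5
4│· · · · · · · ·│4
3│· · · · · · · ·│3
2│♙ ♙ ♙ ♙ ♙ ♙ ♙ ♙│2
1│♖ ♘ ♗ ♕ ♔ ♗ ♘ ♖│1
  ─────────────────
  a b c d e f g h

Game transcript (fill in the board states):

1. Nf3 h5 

  a b c d e f g h
  ─────────────────
8│♜ ♞ ♝ ♛ ♚ ♝ ♞ ♜│8
7│♟ ♟ ♟ ♟ ♟ ♟ ♟ ·│7
6│· · · · · · · ·│6
5│· · · · · · · ♟│5
4│· · · · · · · ·│4
3│· · · · · ♘ · ·│3
2│♙ ♙ ♙ ♙ ♙ ♙ ♙ ♙│2
1│♖ ♘ ♗ ♕ ♔ ♗ · ♖│1
  ─────────────────
  a b c d e f g h

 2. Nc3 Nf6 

  a b c d e f g h
  ─────────────────
8│♜ ♞ ♝ ♛ ♚ ♝ · ♜│8
7│♟ ♟ ♟ ♟ ♟ ♟ ♟ ·│7
6│· · · · · ♞ · ·│6
5│· · · · · · · ♟│5
4│· · · · · · · ·│4
3│· · ♘ · · ♘ · ·│3
2│♙ ♙ ♙ ♙ ♙ ♙ ♙ ♙│2
1│♖ · ♗ ♕ ♔ ♗ · ♖│1
  ─────────────────
  a b c d e f g h

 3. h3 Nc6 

  a b c d e f g h
  ─────────────────
8│♜ · ♝ ♛ ♚ ♝ · ♜│8
7│♟ ♟ ♟ ♟ ♟ ♟ ♟ ·│7
6│· · ♞ · · ♞ · ·│6
5│· · · · · · · ♟│5
4│· · · · · · · ·│4
3│· · ♘ · · ♘ · ♙│3
2│♙ ♙ ♙ ♙ ♙ ♙ ♙ ·│2
1│♖ · ♗ ♕ ♔ ♗ · ♖│1
  ─────────────────
  a b c d e f g h



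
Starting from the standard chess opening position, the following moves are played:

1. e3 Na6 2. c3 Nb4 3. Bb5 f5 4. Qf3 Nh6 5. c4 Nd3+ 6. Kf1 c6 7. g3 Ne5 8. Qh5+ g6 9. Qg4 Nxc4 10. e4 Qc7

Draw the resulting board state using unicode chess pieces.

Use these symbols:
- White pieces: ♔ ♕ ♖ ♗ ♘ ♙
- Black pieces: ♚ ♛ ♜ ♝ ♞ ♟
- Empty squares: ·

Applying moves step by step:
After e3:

♜ ♞ ♝ ♛ ♚ ♝ ♞ ♜
♟ ♟ ♟ ♟ ♟ ♟ ♟ ♟
· · · · · · · ·
· · · · · · · ·
· · · · · · · ·
· · · · ♙ · · ·
♙ ♙ ♙ ♙ · ♙ ♙ ♙
♖ ♘ ♗ ♕ ♔ ♗ ♘ ♖


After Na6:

♜ · ♝ ♛ ♚ ♝ ♞ ♜
♟ ♟ ♟ ♟ ♟ ♟ ♟ ♟
♞ · · · · · · ·
· · · · · · · ·
· · · · · · · ·
· · · · ♙ · · ·
♙ ♙ ♙ ♙ · ♙ ♙ ♙
♖ ♘ ♗ ♕ ♔ ♗ ♘ ♖


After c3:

♜ · ♝ ♛ ♚ ♝ ♞ ♜
♟ ♟ ♟ ♟ ♟ ♟ ♟ ♟
♞ · · · · · · ·
· · · · · · · ·
· · · · · · · ·
· · ♙ · ♙ · · ·
♙ ♙ · ♙ · ♙ ♙ ♙
♖ ♘ ♗ ♕ ♔ ♗ ♘ ♖


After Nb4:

♜ · ♝ ♛ ♚ ♝ ♞ ♜
♟ ♟ ♟ ♟ ♟ ♟ ♟ ♟
· · · · · · · ·
· · · · · · · ·
· ♞ · · · · · ·
· · ♙ · ♙ · · ·
♙ ♙ · ♙ · ♙ ♙ ♙
♖ ♘ ♗ ♕ ♔ ♗ ♘ ♖


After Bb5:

♜ · ♝ ♛ ♚ ♝ ♞ ♜
♟ ♟ ♟ ♟ ♟ ♟ ♟ ♟
· · · · · · · ·
· ♗ · · · · · ·
· ♞ · · · · · ·
· · ♙ · ♙ · · ·
♙ ♙ · ♙ · ♙ ♙ ♙
♖ ♘ ♗ ♕ ♔ · ♘ ♖


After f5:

♜ · ♝ ♛ ♚ ♝ ♞ ♜
♟ ♟ ♟ ♟ ♟ · ♟ ♟
· · · · · · · ·
· ♗ · · · ♟ · ·
· ♞ · · · · · ·
· · ♙ · ♙ · · ·
♙ ♙ · ♙ · ♙ ♙ ♙
♖ ♘ ♗ ♕ ♔ · ♘ ♖


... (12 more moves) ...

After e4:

♜ · ♝ ♛ ♚ ♝ · ♜
♟ ♟ · ♟ ♟ · · ♟
· · ♟ · · · ♟ ♞
· ♗ · · · ♟ · ·
· · ♞ · ♙ · ♕ ·
· · · · · · ♙ ·
♙ ♙ · ♙ · ♙ · ♙
♖ ♘ ♗ · · ♔ ♘ ♖


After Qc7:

♜ · ♝ · ♚ ♝ · ♜
♟ ♟ ♛ ♟ ♟ · · ♟
· · ♟ · · · ♟ ♞
· ♗ · · · ♟ · ·
· · ♞ · ♙ · ♕ ·
· · · · · · ♙ ·
♙ ♙ · ♙ · ♙ · ♙
♖ ♘ ♗ · · ♔ ♘ ♖



  a b c d e f g h
  ─────────────────
8│♜ · ♝ · ♚ ♝ · ♜│8
7│♟ ♟ ♛ ♟ ♟ · · ♟│7
6│· · ♟ · · · ♟ ♞│6
5│· ♗ · · · ♟ · ·│5
4│· · ♞ · ♙ · ♕ ·│4
3│· · · · · · ♙ ·│3
2│♙ ♙ · ♙ · ♙ · ♙│2
1│♖ ♘ ♗ · · ♔ ♘ ♖│1
  ─────────────────
  a b c d e f g h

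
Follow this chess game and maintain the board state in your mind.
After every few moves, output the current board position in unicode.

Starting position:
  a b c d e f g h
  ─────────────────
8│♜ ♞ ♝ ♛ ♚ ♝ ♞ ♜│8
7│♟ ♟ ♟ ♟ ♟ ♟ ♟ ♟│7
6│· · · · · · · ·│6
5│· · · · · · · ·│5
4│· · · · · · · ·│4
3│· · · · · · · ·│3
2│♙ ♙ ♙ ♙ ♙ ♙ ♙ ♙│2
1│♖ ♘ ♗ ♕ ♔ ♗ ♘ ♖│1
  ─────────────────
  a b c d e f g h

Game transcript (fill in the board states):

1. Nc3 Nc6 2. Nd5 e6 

  a b c d e f g h
  ─────────────────
8│♜ · ♝ ♛ ♚ ♝ ♞ ♜│8
7│♟ ♟ ♟ ♟ · ♟ ♟ ♟│7
6│· · ♞ · ♟ · · ·│6
5│· · · ♘ · · · ·│5
4│· · · · · · · ·│4
3│· · · · · · · ·│3
2│♙ ♙ ♙ ♙ ♙ ♙ ♙ ♙│2
1│♖ · ♗ ♕ ♔ ♗ ♘ ♖│1
  ─────────────────
  a b c d e f g h

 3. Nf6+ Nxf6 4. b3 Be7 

  a b c d e f g h
  ─────────────────
8│♜ · ♝ ♛ ♚ · · ♜│8
7│♟ ♟ ♟ ♟ ♝ ♟ ♟ ♟│7
6│· · ♞ · ♟ ♞ · ·│6
5│· · · · · · · ·│5
4│· · · · · · · ·│4
3│· ♙ · · · · · ·│3
2│♙ · ♙ ♙ ♙ ♙ ♙ ♙│2
1│♖ · ♗ ♕ ♔ ♗ ♘ ♖│1
  ─────────────────
  a b c d e f g h

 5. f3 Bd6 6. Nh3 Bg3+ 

  a b c d e f g h
  ─────────────────
8│♜ · ♝ ♛ ♚ · · ♜│8
7│♟ ♟ ♟ ♟ · ♟ ♟ ♟│7
6│· · ♞ · ♟ ♞ · ·│6
5│· · · · · · · ·│5
4│· · · · · · · ·│4
3│· ♙ · · · ♙ ♝ ♘│3
2│♙ · ♙ ♙ ♙ · ♙ ♙│2
1│♖ · ♗ ♕ ♔ ♗ · ♖│1
  ─────────────────
  a b c d e f g h

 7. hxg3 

  a b c d e f g h
  ─────────────────
8│♜ · ♝ ♛ ♚ · · ♜│8
7│♟ ♟ ♟ ♟ · ♟ ♟ ♟│7
6│· · ♞ · ♟ ♞ · ·│6
5│· · · · · · · ·│5
4│· · · · · · · ·│4
3│· ♙ · · · ♙ ♙ ♘│3
2│♙ · ♙ ♙ ♙ · ♙ ·│2
1│♖ · ♗ ♕ ♔ ♗ · ♖│1
  ─────────────────
  a b c d e f g h
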